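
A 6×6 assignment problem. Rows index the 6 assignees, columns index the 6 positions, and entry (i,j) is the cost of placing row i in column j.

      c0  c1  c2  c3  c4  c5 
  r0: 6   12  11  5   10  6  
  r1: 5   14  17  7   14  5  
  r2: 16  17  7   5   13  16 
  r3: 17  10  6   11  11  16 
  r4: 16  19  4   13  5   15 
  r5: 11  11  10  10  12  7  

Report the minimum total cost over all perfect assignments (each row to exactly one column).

one of 2 optimal assignments: row0→col0 (cost 6), row1→col5 (cost 5), row2→col3 (cost 5), row3→col2 (cost 6), row4→col4 (cost 5), row5→col1 (cost 11)
total = 6 + 5 + 5 + 6 + 5 + 11 = 38

Minimum assignment cost: 38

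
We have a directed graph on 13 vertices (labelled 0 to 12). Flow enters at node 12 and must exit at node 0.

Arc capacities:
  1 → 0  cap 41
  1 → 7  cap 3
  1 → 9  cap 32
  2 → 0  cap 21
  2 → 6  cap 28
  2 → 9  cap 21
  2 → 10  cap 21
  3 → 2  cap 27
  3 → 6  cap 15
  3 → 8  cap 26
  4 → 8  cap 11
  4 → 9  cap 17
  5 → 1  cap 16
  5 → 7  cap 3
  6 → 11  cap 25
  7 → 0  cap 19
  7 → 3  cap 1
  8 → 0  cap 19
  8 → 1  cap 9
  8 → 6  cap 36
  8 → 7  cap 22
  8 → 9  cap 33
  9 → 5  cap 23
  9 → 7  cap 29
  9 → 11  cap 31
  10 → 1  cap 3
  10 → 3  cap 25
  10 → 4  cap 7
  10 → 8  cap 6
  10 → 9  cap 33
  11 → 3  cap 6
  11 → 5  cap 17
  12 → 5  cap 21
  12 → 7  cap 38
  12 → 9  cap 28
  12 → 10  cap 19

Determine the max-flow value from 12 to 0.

augment #1: 12→7→0 bottleneck 19, total now 19
augment #2: 12→5→1→0 bottleneck 16, total now 35
augment #3: 12→10→1→0 bottleneck 3, total now 38
augment #4: 12→10→8→0 bottleneck 6, total now 44
augment #5: 12→7→3→2→0 bottleneck 1, total now 45
augment #6: 12→10→3→2→0 bottleneck 10, total now 55
augment #7: 12→9→11→3→2→0 bottleneck 6, total now 61

Maximum flow value: 61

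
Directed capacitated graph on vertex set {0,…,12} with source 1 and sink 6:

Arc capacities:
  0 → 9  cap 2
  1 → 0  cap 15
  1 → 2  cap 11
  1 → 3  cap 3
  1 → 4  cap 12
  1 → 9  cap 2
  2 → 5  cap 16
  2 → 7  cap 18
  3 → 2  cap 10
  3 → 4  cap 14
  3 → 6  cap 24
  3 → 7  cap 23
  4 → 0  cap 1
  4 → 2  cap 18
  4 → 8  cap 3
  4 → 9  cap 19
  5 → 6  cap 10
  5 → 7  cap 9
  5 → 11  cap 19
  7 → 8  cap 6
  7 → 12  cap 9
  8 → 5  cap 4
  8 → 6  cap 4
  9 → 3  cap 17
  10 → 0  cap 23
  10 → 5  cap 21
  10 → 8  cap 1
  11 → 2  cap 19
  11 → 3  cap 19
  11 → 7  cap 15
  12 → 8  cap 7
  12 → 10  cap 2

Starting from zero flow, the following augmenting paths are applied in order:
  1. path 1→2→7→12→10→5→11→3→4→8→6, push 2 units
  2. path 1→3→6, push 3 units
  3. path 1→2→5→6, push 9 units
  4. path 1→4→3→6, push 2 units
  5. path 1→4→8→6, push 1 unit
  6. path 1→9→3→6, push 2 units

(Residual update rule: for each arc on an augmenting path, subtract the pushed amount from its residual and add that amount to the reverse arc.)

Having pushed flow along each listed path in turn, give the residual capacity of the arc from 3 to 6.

Residual capacity of (3,6): 17

after path 1 (1→2→7→12→10→5→11→3→4→8→6, push 2): res(3,6)=24
after path 2 (1→3→6, push 3): res(3,6)=21
after path 3 (1→2→5→6, push 9): res(3,6)=21
after path 4 (1→4→3→6, push 2): res(3,6)=19
after path 5 (1→4→8→6, push 1): res(3,6)=19
after path 6 (1→9→3→6, push 2): res(3,6)=17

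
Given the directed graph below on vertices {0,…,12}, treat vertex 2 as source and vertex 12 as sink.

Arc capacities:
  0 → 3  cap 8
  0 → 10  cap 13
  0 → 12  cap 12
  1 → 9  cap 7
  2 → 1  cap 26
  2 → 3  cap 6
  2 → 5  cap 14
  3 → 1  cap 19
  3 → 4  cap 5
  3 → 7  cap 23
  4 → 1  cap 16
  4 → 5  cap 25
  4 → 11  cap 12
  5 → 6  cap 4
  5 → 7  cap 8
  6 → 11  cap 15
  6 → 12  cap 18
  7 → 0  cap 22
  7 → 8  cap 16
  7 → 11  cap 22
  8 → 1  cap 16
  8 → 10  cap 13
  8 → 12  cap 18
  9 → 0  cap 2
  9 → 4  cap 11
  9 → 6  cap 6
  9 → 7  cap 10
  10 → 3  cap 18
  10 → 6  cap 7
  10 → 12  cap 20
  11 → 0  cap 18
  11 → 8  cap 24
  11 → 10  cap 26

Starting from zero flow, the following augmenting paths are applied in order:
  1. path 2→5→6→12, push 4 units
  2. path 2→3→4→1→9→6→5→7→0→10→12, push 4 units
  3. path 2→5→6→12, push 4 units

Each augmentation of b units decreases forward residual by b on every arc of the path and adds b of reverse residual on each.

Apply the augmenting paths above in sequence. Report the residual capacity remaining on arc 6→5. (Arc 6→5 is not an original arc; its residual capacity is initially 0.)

Residual capacity of (6,5): 4

after path 1 (2→5→6→12, push 4): res(6,5)=4
after path 2 (2→3→4→1→9→6→5→7→0→10→12, push 4): res(6,5)=0
after path 3 (2→5→6→12, push 4): res(6,5)=4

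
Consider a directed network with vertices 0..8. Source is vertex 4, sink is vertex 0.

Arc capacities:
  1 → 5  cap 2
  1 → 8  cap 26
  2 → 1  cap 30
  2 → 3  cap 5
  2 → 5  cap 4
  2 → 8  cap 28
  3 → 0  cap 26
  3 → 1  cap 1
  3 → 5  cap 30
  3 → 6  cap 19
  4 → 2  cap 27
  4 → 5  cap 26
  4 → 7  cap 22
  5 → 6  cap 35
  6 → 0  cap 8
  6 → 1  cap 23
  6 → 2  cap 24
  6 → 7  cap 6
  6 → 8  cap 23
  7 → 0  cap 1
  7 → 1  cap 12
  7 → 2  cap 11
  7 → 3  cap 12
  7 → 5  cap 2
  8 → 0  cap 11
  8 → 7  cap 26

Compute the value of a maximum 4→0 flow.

augment #1: 4→7→0 bottleneck 1, total now 1
augment #2: 4→2→3→0 bottleneck 5, total now 6
augment #3: 4→2→8→0 bottleneck 11, total now 17
augment #4: 4→5→6→0 bottleneck 8, total now 25
augment #5: 4→7→3→0 bottleneck 12, total now 37

Maximum flow value: 37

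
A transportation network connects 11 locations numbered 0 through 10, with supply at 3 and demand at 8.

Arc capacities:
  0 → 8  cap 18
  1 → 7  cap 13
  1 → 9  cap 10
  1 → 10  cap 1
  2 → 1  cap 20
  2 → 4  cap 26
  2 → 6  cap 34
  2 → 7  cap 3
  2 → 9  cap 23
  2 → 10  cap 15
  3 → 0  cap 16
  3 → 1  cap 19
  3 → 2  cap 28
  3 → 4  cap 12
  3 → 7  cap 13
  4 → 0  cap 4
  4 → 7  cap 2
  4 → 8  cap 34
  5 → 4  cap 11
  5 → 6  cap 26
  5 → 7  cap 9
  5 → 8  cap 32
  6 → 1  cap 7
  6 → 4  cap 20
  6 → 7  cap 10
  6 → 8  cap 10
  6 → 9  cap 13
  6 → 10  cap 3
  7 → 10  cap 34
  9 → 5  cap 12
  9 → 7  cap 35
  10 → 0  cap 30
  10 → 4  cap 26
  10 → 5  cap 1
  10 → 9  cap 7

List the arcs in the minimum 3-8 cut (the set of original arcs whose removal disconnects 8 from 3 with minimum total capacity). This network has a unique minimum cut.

Min-cut arcs: {(0,8), (4,8), (6,8), (9,5), (10,5)} (total capacity 75)

augment #1: 3→0→8 push 16
augment #2: 3→4→8 push 12
augment #3: 3→2→4→8 push 22
augment #4: 3→2→6→8 push 6
augment #5: 3→1→9→5→8 push 10
augment #6: 3→1→10→0→8 push 1
augment #7: 3→7→10→0→8 push 1
augment #8: 3→7→10→5→8 push 1
augment #9: 3→7→10→9→5→8 push 2
augment #10: 3→7→10→4→2→6→8 push 4
max flow = 75; residual-reachable set from 3 gives S-side
cut edges (S→T): {(0,8), (4,8), (6,8), (9,5), (10,5)} total cap 75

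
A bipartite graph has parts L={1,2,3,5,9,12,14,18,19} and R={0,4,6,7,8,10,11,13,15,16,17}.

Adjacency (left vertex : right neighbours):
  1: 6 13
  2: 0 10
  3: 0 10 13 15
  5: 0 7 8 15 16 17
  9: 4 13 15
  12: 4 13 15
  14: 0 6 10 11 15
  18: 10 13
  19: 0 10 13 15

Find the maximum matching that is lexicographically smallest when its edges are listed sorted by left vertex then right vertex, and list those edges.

Lex-smallest maximum matching: {(1,6), (2,0), (3,10), (5,7), (9,4), (12,13), (14,11), (19,15)}

|M| = 8 (so the lex-smallest maximum matching has 8 edges)
process left vertices in ascending order; for each, take the smallest-labelled available neighbour that still permits 8 edges overall, or leave it unmatched if none does
lex-smallest matching: {1-6, 2-0, 3-10, 5-7, 9-4, 12-13, 14-11, 19-15}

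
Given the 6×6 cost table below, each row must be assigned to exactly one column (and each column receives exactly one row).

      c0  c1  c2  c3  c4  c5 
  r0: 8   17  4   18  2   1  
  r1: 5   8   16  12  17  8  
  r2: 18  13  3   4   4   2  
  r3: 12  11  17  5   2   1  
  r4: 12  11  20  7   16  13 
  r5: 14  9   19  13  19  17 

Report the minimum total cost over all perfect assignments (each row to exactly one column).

Minimum assignment cost: 27

one of 2 optimal assignments: row0→col4 (cost 2), row1→col0 (cost 5), row2→col2 (cost 3), row3→col5 (cost 1), row4→col3 (cost 7), row5→col1 (cost 9)
total = 2 + 5 + 3 + 1 + 7 + 9 = 27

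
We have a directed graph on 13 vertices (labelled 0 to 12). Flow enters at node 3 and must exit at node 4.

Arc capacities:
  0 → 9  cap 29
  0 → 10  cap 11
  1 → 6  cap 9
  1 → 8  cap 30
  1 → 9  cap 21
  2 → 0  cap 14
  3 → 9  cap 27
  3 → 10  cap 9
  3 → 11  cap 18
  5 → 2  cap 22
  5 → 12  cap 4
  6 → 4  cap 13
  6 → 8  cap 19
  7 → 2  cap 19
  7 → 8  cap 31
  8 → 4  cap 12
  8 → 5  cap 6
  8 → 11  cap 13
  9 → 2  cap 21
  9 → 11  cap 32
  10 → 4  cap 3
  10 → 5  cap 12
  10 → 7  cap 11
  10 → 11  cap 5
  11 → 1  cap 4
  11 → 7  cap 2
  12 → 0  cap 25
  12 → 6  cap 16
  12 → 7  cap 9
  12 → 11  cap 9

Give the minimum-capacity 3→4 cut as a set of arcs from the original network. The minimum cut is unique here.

Min-cut arcs: {(5,12), (8,4), (10,4), (11,1)} (total capacity 23)

augment #1: 3→10→4 push 3
augment #2: 3→10→7→8→4 push 6
augment #3: 3→11→1→6→4 push 4
augment #4: 3→11→7→8→4 push 2
augment #5: 3→9→2→0→10→7→8→4 push 4
augment #6: 3→9→2→0→10→5→12→6→4 push 4
max flow = 23; residual-reachable set from 3 gives S-side
cut edges (S→T): {(5,12), (8,4), (10,4), (11,1)} total cap 23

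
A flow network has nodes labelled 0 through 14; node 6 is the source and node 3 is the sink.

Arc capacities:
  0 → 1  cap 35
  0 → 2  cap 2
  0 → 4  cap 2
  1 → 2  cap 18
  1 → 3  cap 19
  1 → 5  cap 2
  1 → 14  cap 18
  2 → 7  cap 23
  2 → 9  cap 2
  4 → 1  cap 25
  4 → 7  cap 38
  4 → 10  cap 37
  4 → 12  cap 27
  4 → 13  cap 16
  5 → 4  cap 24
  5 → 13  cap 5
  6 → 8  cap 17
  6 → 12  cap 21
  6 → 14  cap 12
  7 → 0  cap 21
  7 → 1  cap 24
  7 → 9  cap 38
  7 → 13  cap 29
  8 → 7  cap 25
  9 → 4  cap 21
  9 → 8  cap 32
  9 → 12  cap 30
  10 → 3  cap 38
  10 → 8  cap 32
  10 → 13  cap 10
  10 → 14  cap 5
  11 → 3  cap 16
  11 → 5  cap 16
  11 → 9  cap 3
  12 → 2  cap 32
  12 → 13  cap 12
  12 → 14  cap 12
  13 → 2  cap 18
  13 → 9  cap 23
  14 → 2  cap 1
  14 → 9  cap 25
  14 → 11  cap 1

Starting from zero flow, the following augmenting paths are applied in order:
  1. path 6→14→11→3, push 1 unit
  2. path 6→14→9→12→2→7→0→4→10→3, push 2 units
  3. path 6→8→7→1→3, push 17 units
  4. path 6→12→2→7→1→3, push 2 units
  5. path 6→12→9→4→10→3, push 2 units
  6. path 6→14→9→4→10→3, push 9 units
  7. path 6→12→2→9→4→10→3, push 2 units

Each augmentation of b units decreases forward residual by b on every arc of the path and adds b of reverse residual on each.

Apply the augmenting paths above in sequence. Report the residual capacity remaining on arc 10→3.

after path 1 (6→14→11→3, push 1): res(10,3)=38
after path 2 (6→14→9→12→2→7→0→4→10→3, push 2): res(10,3)=36
after path 3 (6→8→7→1→3, push 17): res(10,3)=36
after path 4 (6→12→2→7→1→3, push 2): res(10,3)=36
after path 5 (6→12→9→4→10→3, push 2): res(10,3)=34
after path 6 (6→14→9→4→10→3, push 9): res(10,3)=25
after path 7 (6→12→2→9→4→10→3, push 2): res(10,3)=23

Residual capacity of (10,3): 23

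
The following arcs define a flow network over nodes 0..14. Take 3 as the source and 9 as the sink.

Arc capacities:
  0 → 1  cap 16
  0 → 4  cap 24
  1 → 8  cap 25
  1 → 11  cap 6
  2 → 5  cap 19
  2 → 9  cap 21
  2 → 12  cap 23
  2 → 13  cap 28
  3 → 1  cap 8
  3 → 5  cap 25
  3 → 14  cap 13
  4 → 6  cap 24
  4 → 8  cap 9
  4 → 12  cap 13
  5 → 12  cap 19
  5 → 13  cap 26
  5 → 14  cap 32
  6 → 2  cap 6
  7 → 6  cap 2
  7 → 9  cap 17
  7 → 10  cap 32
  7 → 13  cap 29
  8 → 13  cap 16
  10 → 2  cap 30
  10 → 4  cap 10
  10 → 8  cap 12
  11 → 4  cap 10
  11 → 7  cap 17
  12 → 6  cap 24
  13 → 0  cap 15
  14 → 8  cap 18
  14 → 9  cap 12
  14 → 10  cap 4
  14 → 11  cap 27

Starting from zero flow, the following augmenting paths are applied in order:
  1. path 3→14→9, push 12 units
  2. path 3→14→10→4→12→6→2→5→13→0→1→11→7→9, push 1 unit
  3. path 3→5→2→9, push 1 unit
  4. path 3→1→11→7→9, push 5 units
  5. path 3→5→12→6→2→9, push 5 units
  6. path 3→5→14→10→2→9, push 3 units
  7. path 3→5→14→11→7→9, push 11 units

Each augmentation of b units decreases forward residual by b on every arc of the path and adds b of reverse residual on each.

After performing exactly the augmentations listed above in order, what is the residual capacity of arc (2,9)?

Residual capacity of (2,9): 12

after path 1 (3→14→9, push 12): res(2,9)=21
after path 2 (3→14→10→4→12→6→2→5→13→0→1→11→7→9, push 1): res(2,9)=21
after path 3 (3→5→2→9, push 1): res(2,9)=20
after path 4 (3→1→11→7→9, push 5): res(2,9)=20
after path 5 (3→5→12→6→2→9, push 5): res(2,9)=15
after path 6 (3→5→14→10→2→9, push 3): res(2,9)=12
after path 7 (3→5→14→11→7→9, push 11): res(2,9)=12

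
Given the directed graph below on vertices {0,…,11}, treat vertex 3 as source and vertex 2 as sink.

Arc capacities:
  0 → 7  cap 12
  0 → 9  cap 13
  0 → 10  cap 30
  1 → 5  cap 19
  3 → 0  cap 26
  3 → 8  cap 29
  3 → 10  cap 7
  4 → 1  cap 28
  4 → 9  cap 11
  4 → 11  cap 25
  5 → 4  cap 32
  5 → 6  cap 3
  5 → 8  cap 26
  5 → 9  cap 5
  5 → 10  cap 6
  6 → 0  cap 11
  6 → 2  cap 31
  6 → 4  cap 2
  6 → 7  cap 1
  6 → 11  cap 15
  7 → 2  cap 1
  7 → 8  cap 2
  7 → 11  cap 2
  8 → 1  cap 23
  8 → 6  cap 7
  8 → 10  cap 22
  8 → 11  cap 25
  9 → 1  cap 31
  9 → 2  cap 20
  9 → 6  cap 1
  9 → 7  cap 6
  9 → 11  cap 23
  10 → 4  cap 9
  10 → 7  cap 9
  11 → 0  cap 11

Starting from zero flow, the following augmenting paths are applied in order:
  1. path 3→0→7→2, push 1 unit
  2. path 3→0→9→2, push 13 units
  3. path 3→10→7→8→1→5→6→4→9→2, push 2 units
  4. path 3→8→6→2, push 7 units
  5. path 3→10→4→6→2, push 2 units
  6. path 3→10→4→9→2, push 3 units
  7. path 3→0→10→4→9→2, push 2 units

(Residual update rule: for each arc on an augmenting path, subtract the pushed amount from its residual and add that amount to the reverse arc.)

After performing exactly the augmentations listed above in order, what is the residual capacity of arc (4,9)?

after path 1 (3→0→7→2, push 1): res(4,9)=11
after path 2 (3→0→9→2, push 13): res(4,9)=11
after path 3 (3→10→7→8→1→5→6→4→9→2, push 2): res(4,9)=9
after path 4 (3→8→6→2, push 7): res(4,9)=9
after path 5 (3→10→4→6→2, push 2): res(4,9)=9
after path 6 (3→10→4→9→2, push 3): res(4,9)=6
after path 7 (3→0→10→4→9→2, push 2): res(4,9)=4

Residual capacity of (4,9): 4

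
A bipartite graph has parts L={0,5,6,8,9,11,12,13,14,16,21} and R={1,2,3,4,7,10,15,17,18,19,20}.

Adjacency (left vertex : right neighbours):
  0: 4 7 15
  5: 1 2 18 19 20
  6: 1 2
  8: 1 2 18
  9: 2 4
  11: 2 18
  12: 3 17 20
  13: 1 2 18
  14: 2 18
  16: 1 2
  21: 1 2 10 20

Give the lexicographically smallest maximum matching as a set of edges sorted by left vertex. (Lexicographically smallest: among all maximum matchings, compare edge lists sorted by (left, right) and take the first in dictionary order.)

Lex-smallest maximum matching: {(0,7), (5,19), (6,1), (8,2), (9,4), (11,18), (12,3), (21,10)}

|M| = 8 (so the lex-smallest maximum matching has 8 edges)
process left vertices in ascending order; for each, take the smallest-labelled available neighbour that still permits 8 edges overall, or leave it unmatched if none does
lex-smallest matching: {0-7, 5-19, 6-1, 8-2, 9-4, 11-18, 12-3, 21-10}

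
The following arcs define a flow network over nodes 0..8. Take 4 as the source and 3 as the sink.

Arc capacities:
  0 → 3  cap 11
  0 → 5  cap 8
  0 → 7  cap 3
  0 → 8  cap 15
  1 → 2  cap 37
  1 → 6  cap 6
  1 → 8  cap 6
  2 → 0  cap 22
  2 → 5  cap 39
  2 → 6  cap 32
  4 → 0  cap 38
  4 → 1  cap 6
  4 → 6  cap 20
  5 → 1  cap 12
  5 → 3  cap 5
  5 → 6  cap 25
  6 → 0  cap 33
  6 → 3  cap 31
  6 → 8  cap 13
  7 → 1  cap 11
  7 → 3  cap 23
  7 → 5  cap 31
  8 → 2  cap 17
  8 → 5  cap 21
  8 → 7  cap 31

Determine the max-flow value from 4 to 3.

augment #1: 4→0→3 bottleneck 11, total now 11
augment #2: 4→6→3 bottleneck 20, total now 31
augment #3: 4→0→5→3 bottleneck 5, total now 36
augment #4: 4→0→7→3 bottleneck 3, total now 39
augment #5: 4→1→6→3 bottleneck 6, total now 45
augment #6: 4→0→5→6→3 bottleneck 3, total now 48
augment #7: 4→0→8→7→3 bottleneck 15, total now 63

Maximum flow value: 63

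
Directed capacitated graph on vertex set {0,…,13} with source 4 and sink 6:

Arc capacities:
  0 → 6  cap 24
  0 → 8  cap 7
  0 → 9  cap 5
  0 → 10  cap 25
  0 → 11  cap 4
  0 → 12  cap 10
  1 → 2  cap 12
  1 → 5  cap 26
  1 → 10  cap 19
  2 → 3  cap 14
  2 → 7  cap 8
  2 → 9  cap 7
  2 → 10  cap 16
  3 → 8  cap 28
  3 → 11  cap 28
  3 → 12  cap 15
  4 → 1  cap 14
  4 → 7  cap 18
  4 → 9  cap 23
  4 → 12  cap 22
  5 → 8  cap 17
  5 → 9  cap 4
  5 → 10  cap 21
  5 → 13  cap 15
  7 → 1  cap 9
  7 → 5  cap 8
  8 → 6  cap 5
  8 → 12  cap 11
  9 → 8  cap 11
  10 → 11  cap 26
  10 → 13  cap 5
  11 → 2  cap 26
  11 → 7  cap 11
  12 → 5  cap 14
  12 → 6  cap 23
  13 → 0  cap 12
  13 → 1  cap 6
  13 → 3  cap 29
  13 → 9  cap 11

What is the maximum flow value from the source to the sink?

Maximum flow value: 40

augment #1: 4→12→6 bottleneck 22, total now 22
augment #2: 4→9→8→6 bottleneck 5, total now 27
augment #3: 4→9→8→12→6 bottleneck 1, total now 28
augment #4: 4→1→5→13→0→6 bottleneck 12, total now 40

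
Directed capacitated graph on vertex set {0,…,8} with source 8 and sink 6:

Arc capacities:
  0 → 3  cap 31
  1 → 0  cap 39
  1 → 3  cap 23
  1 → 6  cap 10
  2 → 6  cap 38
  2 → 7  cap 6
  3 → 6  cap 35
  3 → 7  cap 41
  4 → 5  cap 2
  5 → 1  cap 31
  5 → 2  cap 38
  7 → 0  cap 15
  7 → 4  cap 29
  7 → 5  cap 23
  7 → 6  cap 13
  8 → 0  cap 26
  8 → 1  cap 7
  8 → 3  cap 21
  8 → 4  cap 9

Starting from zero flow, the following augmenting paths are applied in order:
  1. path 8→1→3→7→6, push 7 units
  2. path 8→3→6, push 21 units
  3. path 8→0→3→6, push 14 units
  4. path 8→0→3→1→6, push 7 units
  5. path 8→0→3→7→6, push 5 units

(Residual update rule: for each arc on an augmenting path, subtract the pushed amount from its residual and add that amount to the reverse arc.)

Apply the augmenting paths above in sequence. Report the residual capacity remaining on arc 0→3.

after path 1 (8→1→3→7→6, push 7): res(0,3)=31
after path 2 (8→3→6, push 21): res(0,3)=31
after path 3 (8→0→3→6, push 14): res(0,3)=17
after path 4 (8→0→3→1→6, push 7): res(0,3)=10
after path 5 (8→0→3→7→6, push 5): res(0,3)=5

Residual capacity of (0,3): 5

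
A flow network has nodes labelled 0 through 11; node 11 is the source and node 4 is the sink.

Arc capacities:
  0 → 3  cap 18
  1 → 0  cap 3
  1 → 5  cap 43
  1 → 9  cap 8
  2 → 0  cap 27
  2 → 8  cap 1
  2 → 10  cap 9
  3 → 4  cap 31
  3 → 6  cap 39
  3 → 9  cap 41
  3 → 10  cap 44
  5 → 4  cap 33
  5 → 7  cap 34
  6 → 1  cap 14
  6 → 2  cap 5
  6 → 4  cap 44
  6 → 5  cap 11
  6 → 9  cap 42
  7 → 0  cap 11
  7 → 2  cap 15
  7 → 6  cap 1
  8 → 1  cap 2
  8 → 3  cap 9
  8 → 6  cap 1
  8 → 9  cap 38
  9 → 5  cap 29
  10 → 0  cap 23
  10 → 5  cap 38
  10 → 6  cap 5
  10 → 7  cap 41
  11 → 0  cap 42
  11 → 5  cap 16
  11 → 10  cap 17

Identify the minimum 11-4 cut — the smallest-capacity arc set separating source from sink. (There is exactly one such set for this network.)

Min-cut arcs: {(0,3), (11,5), (11,10)} (total capacity 51)

augment #1: 11→5→4 push 16
augment #2: 11→0→3→4 push 18
augment #3: 11→10→5→4 push 17
max flow = 51; residual-reachable set from 11 gives S-side
cut edges (S→T): {(0,3), (11,5), (11,10)} total cap 51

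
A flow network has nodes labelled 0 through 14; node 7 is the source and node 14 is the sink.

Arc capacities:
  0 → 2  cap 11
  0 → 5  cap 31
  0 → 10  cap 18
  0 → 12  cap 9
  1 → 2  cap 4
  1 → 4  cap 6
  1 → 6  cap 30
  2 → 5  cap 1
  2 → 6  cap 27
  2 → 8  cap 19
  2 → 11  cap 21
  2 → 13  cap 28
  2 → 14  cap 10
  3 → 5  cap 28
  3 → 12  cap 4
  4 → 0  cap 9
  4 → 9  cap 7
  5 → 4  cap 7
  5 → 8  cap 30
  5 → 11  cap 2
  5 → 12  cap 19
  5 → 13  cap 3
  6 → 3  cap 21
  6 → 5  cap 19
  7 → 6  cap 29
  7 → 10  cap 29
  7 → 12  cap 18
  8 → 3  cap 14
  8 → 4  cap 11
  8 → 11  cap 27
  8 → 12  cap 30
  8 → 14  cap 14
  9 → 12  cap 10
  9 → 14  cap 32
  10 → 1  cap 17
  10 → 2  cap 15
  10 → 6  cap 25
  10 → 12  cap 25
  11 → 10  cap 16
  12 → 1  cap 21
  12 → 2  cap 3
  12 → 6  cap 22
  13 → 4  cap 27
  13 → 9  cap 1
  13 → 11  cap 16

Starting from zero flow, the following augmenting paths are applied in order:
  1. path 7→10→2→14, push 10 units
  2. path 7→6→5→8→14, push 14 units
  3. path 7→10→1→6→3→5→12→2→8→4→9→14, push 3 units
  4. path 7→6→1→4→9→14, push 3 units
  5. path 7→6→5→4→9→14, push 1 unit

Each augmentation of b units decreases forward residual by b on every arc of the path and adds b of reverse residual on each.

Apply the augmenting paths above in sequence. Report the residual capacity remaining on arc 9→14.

after path 1 (7→10→2→14, push 10): res(9,14)=32
after path 2 (7→6→5→8→14, push 14): res(9,14)=32
after path 3 (7→10→1→6→3→5→12→2→8→4→9→14, push 3): res(9,14)=29
after path 4 (7→6→1→4→9→14, push 3): res(9,14)=26
after path 5 (7→6→5→4→9→14, push 1): res(9,14)=25

Residual capacity of (9,14): 25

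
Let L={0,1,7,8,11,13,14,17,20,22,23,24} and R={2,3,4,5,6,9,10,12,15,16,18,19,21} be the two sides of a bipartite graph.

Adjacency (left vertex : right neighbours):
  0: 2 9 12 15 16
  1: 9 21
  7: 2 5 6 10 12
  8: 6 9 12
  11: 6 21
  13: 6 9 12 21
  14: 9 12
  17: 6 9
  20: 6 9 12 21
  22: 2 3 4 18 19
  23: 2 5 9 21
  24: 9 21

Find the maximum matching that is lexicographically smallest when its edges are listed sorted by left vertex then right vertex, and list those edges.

Lex-smallest maximum matching: {(0,2), (1,9), (7,10), (8,6), (11,21), (13,12), (22,3), (23,5)}

|M| = 8 (so the lex-smallest maximum matching has 8 edges)
process left vertices in ascending order; for each, take the smallest-labelled available neighbour that still permits 8 edges overall, or leave it unmatched if none does
lex-smallest matching: {0-2, 1-9, 7-10, 8-6, 11-21, 13-12, 22-3, 23-5}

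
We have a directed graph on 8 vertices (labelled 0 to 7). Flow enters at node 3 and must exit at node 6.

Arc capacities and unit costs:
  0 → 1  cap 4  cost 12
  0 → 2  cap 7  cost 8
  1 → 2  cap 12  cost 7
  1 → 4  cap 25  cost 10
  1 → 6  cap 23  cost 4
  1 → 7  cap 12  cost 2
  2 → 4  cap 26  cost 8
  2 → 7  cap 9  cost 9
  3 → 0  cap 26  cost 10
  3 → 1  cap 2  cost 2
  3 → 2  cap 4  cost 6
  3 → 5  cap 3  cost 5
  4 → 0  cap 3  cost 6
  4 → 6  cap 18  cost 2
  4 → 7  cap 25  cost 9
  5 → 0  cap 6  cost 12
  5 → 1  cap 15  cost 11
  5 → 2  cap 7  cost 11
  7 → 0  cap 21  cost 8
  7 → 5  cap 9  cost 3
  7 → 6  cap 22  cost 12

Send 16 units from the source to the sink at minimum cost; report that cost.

Minimum cost for 16 units: 324

shortest-cost path #1: 3→1→6 push 2 @ unit cost 6 (adds 12)
shortest-cost path #2: 3→2→4→6 push 4 @ unit cost 16 (adds 64)
shortest-cost path #3: 3→5→1→6 push 3 @ unit cost 20 (adds 60)
shortest-cost path #4: 3→0→1→6 push 4 @ unit cost 26 (adds 104)
shortest-cost path #5: 3→0→2→4→6 push 3 @ unit cost 28 (adds 84)
total cost = 324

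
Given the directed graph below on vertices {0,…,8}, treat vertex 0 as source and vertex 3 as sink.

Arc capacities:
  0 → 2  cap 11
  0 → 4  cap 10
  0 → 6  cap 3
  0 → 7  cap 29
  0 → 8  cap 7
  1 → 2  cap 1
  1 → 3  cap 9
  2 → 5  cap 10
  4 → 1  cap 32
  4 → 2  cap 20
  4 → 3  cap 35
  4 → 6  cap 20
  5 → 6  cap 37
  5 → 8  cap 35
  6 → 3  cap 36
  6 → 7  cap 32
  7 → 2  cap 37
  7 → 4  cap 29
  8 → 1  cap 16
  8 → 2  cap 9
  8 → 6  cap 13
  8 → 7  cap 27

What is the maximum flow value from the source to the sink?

Maximum flow value: 59

augment #1: 0→4→3 bottleneck 10, total now 10
augment #2: 0→6→3 bottleneck 3, total now 13
augment #3: 0→7→4→3 bottleneck 25, total now 38
augment #4: 0→8→1→3 bottleneck 7, total now 45
augment #5: 0→2→5→6→3 bottleneck 10, total now 55
augment #6: 0→7→4→1→3 bottleneck 2, total now 57
augment #7: 0→7→4→6→3 bottleneck 2, total now 59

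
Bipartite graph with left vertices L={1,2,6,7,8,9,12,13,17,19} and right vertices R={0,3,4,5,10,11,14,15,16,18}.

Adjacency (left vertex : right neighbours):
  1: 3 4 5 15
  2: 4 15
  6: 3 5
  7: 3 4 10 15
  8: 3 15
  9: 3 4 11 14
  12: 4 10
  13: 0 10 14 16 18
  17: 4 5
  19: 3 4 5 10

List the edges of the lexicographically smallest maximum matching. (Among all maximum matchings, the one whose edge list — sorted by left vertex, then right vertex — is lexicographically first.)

|M| = 7 (so the lex-smallest maximum matching has 7 edges)
process left vertices in ascending order; for each, take the smallest-labelled available neighbour that still permits 7 edges overall, or leave it unmatched if none does
lex-smallest matching: {1-3, 2-4, 6-5, 7-10, 8-15, 9-11, 13-0}

Lex-smallest maximum matching: {(1,3), (2,4), (6,5), (7,10), (8,15), (9,11), (13,0)}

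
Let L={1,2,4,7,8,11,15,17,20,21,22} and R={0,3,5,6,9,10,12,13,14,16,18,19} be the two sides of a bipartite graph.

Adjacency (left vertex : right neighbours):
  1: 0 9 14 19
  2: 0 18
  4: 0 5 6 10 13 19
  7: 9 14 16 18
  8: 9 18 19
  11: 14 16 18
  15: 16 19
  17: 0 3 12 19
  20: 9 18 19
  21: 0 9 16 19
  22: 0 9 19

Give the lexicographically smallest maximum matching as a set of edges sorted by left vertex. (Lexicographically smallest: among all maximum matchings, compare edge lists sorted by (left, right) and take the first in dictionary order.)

Lex-smallest maximum matching: {(1,0), (2,18), (4,5), (7,9), (8,19), (11,14), (15,16), (17,3)}

|M| = 8 (so the lex-smallest maximum matching has 8 edges)
process left vertices in ascending order; for each, take the smallest-labelled available neighbour that still permits 8 edges overall, or leave it unmatched if none does
lex-smallest matching: {1-0, 2-18, 4-5, 7-9, 8-19, 11-14, 15-16, 17-3}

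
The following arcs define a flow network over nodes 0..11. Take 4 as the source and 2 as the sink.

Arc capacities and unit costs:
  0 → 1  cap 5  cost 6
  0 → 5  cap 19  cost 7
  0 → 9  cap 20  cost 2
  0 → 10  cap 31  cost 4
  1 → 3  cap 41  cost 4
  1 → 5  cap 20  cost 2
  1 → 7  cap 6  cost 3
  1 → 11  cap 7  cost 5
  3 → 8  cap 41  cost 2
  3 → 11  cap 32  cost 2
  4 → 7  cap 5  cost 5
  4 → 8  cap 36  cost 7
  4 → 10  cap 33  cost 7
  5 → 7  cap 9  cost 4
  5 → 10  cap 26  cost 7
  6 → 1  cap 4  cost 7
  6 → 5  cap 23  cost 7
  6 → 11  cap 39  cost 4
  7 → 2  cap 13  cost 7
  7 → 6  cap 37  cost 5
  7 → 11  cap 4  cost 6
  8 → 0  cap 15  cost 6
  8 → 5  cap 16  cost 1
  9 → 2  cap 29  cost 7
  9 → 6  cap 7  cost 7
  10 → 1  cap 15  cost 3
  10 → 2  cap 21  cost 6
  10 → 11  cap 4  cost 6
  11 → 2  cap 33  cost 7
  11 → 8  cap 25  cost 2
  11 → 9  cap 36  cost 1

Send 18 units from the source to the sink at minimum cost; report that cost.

Minimum cost for 18 units: 229

shortest-cost path #1: 4→7→2 push 5 @ unit cost 12 (adds 60)
shortest-cost path #2: 4→10→2 push 13 @ unit cost 13 (adds 169)
total cost = 229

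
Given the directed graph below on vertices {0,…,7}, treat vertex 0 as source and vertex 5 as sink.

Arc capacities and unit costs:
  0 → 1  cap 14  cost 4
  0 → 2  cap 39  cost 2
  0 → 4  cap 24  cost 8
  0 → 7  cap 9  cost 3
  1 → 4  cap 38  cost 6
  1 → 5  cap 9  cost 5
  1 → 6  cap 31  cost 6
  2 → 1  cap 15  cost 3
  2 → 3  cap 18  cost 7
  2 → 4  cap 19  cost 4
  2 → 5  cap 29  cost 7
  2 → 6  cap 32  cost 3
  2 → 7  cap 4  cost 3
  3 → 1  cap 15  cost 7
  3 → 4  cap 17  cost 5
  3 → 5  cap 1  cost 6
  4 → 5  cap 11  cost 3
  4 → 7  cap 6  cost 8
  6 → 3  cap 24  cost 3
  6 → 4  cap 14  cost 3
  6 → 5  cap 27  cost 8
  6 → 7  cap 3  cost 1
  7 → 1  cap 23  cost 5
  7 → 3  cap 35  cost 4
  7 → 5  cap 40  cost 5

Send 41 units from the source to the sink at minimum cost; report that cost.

shortest-cost path #1: 0→7→5 push 9 @ unit cost 8 (adds 72)
shortest-cost path #2: 0→1→5 push 9 @ unit cost 9 (adds 81)
shortest-cost path #3: 0→2→5 push 23 @ unit cost 9 (adds 207)
total cost = 360

Minimum cost for 41 units: 360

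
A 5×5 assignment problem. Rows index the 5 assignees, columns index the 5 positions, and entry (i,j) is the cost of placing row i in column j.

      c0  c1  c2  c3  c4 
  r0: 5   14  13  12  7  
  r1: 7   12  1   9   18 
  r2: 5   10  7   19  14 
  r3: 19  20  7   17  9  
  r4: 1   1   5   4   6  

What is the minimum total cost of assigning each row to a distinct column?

optimal assignment: row0→col3 (cost 12), row1→col2 (cost 1), row2→col0 (cost 5), row3→col4 (cost 9), row4→col1 (cost 1)
total = 12 + 1 + 5 + 9 + 1 = 28

Minimum assignment cost: 28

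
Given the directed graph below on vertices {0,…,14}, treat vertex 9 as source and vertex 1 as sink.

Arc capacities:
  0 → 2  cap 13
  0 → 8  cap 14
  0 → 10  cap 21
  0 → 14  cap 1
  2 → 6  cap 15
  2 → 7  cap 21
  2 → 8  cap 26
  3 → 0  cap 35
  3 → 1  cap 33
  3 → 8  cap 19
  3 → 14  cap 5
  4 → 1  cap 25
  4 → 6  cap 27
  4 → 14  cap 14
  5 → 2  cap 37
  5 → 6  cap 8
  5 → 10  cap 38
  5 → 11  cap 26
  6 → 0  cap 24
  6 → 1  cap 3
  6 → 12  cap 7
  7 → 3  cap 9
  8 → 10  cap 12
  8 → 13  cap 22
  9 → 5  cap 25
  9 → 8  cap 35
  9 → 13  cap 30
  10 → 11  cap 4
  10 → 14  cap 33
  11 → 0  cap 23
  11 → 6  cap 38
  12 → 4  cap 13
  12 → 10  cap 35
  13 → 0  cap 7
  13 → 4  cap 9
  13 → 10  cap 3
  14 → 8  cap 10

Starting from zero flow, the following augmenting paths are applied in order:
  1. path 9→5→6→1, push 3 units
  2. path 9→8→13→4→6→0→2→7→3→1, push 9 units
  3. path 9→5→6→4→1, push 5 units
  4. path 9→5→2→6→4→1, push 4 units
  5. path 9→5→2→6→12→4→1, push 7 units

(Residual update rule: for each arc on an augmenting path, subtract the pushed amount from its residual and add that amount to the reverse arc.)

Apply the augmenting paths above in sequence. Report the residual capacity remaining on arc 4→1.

after path 1 (9→5→6→1, push 3): res(4,1)=25
after path 2 (9→8→13→4→6→0→2→7→3→1, push 9): res(4,1)=25
after path 3 (9→5→6→4→1, push 5): res(4,1)=20
after path 4 (9→5→2→6→4→1, push 4): res(4,1)=16
after path 5 (9→5→2→6→12→4→1, push 7): res(4,1)=9

Residual capacity of (4,1): 9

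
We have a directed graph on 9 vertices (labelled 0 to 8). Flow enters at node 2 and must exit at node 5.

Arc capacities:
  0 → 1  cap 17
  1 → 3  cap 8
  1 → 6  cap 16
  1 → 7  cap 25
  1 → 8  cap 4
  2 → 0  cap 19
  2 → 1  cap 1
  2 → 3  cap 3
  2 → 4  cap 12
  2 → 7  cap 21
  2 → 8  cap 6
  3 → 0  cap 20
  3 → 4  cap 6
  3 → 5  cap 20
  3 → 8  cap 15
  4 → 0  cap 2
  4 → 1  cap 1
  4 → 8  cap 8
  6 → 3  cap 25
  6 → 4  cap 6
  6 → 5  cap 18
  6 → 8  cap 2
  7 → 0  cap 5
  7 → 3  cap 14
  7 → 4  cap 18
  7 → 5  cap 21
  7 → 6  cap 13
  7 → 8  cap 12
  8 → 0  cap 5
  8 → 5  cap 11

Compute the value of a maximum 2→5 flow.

Maximum flow value: 54

augment #1: 2→3→5 bottleneck 3, total now 3
augment #2: 2→7→5 bottleneck 21, total now 24
augment #3: 2→8→5 bottleneck 6, total now 30
augment #4: 2→1→3→5 bottleneck 1, total now 31
augment #5: 2→4→8→5 bottleneck 5, total now 36
augment #6: 2→0→1→3→5 bottleneck 7, total now 43
augment #7: 2→0→1→6→5 bottleneck 10, total now 53
augment #8: 2→4→1→6→5 bottleneck 1, total now 54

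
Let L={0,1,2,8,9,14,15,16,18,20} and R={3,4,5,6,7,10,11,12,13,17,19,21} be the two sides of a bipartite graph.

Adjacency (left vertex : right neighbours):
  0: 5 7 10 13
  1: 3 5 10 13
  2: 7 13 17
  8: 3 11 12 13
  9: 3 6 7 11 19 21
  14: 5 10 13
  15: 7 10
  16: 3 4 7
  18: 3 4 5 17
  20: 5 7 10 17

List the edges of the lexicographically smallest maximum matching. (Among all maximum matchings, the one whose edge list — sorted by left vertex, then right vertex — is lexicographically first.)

|M| = 9 (so the lex-smallest maximum matching has 9 edges)
process left vertices in ascending order; for each, take the smallest-labelled available neighbour that still permits 9 edges overall, or leave it unmatched if none does
lex-smallest matching: {0-5, 1-3, 2-7, 8-11, 9-6, 14-13, 15-10, 16-4, 18-17}

Lex-smallest maximum matching: {(0,5), (1,3), (2,7), (8,11), (9,6), (14,13), (15,10), (16,4), (18,17)}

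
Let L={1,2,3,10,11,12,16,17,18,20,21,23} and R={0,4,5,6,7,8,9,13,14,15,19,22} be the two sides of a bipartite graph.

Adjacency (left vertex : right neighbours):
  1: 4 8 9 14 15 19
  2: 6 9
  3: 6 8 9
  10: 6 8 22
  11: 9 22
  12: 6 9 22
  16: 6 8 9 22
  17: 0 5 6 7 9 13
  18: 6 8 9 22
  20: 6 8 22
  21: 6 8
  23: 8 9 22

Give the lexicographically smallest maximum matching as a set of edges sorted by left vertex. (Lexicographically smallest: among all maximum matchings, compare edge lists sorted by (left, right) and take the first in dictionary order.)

Lex-smallest maximum matching: {(1,4), (2,6), (3,8), (10,22), (11,9), (17,0)}

|M| = 6 (so the lex-smallest maximum matching has 6 edges)
process left vertices in ascending order; for each, take the smallest-labelled available neighbour that still permits 6 edges overall, or leave it unmatched if none does
lex-smallest matching: {1-4, 2-6, 3-8, 10-22, 11-9, 17-0}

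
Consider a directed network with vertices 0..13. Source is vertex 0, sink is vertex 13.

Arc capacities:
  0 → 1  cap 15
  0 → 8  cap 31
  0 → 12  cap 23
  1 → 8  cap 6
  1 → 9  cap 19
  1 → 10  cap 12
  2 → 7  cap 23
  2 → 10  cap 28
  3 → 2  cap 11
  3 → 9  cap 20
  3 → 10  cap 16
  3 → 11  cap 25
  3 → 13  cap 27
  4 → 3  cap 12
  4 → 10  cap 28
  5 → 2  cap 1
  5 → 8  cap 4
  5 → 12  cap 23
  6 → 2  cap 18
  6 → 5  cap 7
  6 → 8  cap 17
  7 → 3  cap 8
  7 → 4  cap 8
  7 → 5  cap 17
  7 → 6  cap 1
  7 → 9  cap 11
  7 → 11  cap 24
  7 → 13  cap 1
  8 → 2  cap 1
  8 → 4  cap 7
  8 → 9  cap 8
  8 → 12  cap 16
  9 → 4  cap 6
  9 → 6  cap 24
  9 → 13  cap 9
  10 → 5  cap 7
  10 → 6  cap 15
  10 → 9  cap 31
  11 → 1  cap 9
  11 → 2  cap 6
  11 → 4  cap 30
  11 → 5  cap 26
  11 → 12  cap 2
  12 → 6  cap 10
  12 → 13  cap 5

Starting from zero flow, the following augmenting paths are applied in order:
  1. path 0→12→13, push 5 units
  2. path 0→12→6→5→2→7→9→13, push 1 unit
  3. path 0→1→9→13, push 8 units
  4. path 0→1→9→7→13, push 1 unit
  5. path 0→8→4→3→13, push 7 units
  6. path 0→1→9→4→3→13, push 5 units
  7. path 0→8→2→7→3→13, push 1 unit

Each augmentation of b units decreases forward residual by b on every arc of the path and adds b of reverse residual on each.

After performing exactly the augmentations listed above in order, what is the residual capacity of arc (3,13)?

Residual capacity of (3,13): 14

after path 1 (0→12→13, push 5): res(3,13)=27
after path 2 (0→12→6→5→2→7→9→13, push 1): res(3,13)=27
after path 3 (0→1→9→13, push 8): res(3,13)=27
after path 4 (0→1→9→7→13, push 1): res(3,13)=27
after path 5 (0→8→4→3→13, push 7): res(3,13)=20
after path 6 (0→1→9→4→3→13, push 5): res(3,13)=15
after path 7 (0→8→2→7→3→13, push 1): res(3,13)=14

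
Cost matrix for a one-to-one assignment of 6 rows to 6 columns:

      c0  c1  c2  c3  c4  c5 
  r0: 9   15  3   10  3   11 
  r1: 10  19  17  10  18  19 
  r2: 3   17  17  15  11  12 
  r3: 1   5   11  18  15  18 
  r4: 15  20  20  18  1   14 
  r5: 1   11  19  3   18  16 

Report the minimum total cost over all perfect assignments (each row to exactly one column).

Minimum assignment cost: 32

optimal assignment: row0→col2 (cost 3), row1→col3 (cost 10), row2→col5 (cost 12), row3→col1 (cost 5), row4→col4 (cost 1), row5→col0 (cost 1)
total = 3 + 10 + 12 + 5 + 1 + 1 = 32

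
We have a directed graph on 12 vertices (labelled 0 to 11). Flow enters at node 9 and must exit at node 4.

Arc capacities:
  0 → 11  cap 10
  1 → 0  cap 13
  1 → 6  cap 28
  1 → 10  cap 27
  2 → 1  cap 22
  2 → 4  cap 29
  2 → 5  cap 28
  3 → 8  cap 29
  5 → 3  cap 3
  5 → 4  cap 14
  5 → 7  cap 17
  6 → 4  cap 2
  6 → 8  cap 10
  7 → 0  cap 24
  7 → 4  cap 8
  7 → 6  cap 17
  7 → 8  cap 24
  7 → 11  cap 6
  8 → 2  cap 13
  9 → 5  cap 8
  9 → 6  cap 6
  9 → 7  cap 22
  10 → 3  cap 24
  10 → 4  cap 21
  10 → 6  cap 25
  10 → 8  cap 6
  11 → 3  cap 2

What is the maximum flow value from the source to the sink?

augment #1: 9→5→4 bottleneck 8, total now 8
augment #2: 9→6→4 bottleneck 2, total now 10
augment #3: 9→7→4 bottleneck 8, total now 18
augment #4: 9→6→8→2→4 bottleneck 4, total now 22
augment #5: 9→7→8→2→4 bottleneck 9, total now 31

Maximum flow value: 31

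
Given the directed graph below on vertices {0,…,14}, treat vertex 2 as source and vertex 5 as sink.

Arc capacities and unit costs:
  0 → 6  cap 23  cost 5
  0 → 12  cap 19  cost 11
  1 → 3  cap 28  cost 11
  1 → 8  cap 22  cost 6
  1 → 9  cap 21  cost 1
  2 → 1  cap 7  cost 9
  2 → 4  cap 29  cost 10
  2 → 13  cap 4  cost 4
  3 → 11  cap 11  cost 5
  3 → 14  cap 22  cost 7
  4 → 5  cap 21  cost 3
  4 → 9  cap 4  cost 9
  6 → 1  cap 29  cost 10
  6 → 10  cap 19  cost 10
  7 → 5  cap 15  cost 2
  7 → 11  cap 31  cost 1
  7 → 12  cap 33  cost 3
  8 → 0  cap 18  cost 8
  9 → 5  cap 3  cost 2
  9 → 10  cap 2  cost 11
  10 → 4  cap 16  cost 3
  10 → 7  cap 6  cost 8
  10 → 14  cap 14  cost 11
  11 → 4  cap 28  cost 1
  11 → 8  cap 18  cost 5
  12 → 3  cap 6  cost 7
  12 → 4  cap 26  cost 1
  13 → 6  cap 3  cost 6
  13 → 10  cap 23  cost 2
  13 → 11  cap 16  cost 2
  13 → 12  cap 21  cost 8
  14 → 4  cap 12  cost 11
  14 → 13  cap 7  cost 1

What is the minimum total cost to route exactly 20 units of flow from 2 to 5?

Minimum cost for 20 units: 245

shortest-cost path #1: 2→13→11→4→5 push 4 @ unit cost 10 (adds 40)
shortest-cost path #2: 2→1→9→5 push 3 @ unit cost 12 (adds 36)
shortest-cost path #3: 2→4→5 push 13 @ unit cost 13 (adds 169)
total cost = 245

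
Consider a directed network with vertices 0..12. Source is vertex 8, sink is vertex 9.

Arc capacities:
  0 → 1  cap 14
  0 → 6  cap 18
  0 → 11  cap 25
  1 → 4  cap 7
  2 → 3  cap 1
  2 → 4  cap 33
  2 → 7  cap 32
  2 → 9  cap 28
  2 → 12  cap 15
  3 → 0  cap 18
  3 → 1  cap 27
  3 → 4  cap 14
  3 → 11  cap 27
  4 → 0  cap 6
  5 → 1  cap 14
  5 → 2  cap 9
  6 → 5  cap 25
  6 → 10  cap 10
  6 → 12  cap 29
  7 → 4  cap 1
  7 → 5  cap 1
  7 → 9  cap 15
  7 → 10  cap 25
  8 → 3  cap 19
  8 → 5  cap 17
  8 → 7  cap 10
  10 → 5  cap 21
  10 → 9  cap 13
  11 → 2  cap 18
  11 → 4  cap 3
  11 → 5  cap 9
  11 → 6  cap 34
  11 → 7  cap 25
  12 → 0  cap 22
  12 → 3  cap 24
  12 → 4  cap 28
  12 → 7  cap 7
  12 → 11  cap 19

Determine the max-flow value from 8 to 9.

augment #1: 8→7→9 bottleneck 10, total now 10
augment #2: 8→5→2→9 bottleneck 9, total now 19
augment #3: 8→3→11→2→9 bottleneck 18, total now 37
augment #4: 8→3→11→7→9 bottleneck 1, total now 38
augment #5: 8→5→1→4→0→6→10→9 bottleneck 6, total now 44

Maximum flow value: 44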